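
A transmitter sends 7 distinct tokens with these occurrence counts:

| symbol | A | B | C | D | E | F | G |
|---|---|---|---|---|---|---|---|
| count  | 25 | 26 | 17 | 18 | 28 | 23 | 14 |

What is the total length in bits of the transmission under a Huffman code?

Greedily combine the two least-frequent nodes:
merge G(14) and C(17): 31
merge D(18) and F(23): 41
merge A(25) and B(26): 51
merge E(28) and 31: 59
merge 41 and 51: 92
merge 59 and 92: 151
The encoded length is the sum of every internal node's weight: 31 + 41 + 51 + 59 + 92 + 151 = 425 bits.

425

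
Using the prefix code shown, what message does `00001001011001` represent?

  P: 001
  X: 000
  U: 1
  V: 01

XVPVUP

Read left to right; each codeword is recognised as soon as it completes (prefix code):
  000→X | 01→V | 001→P | 01→V | 1→U | 001→P
Decoded message: XVPVUP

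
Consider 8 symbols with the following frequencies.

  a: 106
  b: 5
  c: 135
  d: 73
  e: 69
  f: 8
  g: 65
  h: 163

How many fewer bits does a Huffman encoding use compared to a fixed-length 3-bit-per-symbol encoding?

207

Fixed-length: 3 bits × 624 symbols = 1872 bits.
Huffman merges:
combine b(5), f(8) → 13
combine 13, g(65) → 78
combine e(69), d(73) → 142
combine 78, a(106) → 184
combine c(135), 142 → 277
combine h(163), 184 → 347
combine 277, 347 → 624
Huffman total = 13 + 78 + 142 + 184 + 277 + 347 + 624 = 1665 bits.
Saving = 1872 − 1665 = 207 bits.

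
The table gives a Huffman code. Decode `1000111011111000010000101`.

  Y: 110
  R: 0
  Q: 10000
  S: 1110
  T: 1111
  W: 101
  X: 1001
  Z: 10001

Read left to right; each codeword is recognised as soon as it completes (prefix code):
  10001→Z | 110→Y | 1111→T | 10000→Q | 10000→Q | 101→W
Decoded message: ZYTQQW

ZYTQQW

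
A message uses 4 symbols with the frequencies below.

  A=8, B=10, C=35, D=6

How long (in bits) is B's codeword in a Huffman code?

Repeatedly merge the two smallest:
D(6) + A(8) → 14
B(10) + 14 → 24
24 + C(35) → 59
B sits 2 levels below the root, so its codeword is 2 bits.

2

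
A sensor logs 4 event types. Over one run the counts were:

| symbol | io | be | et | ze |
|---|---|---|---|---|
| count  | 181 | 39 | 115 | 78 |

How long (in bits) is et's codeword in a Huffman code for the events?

Huffman merges, smallest pair first:
combine be(39), ze(78) → 117
combine et(115), 117 → 232
combine io(181), 232 → 413
et sits 2 levels below the root, so its codeword is 2 bits.

2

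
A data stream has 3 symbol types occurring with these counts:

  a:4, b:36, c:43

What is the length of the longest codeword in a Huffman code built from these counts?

Merge the two lowest-weight nodes at each step:
merge a(4) and b(36): 40
merge 40 and c(43): 83
The rarest symbols sit at the bottom; the longest codeword is 2 bits.

2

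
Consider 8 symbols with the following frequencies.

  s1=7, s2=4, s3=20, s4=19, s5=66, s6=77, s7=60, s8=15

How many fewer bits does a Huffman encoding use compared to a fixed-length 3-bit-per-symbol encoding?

127

Fixed-length: 3 bits × 268 symbols = 804 bits.
Huffman merges:
combine s2(4), s1(7) → 11
combine 11, s8(15) → 26
combine s4(19), s3(20) → 39
combine 26, 39 → 65
combine s7(60), 65 → 125
combine s5(66), s6(77) → 143
combine 125, 143 → 268
Huffman total = 11 + 26 + 39 + 65 + 125 + 143 + 268 = 677 bits.
Saving = 804 − 677 = 127 bits.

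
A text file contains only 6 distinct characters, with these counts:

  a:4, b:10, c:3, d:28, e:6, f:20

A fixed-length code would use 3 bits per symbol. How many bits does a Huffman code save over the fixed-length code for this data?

56

Fixed-length: 3 bits × 71 symbols = 213 bits.
Huffman merges:
merge c(3) and a(4): 7
merge e(6) and 7: 13
merge b(10) and 13: 23
merge f(20) and 23: 43
merge d(28) and 43: 71
Huffman total = 7 + 13 + 23 + 43 + 71 = 157 bits.
Saving = 213 − 157 = 56 bits.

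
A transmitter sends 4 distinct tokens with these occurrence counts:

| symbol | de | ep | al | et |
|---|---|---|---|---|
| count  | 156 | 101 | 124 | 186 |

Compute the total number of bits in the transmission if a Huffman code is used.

1134

Merge the two smallest weights repeatedly:
ep(101) + al(124) → 225
de(156) + et(186) → 342
225 + 342 → 567
Total encoded bits = sum of merged weights = 225 + 342 + 567 = 1134.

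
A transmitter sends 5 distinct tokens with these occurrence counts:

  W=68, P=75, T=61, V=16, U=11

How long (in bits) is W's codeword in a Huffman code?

Repeatedly merge the two smallest:
merge U(11) and V(16): 27
merge 27 and T(61): 88
merge W(68) and P(75): 143
merge 88 and 143: 231
W sits 2 levels below the root, so its codeword is 2 bits.

2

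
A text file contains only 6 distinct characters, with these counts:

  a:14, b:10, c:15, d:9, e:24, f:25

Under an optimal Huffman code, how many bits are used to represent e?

Huffman merges, smallest pair first:
d(9) + b(10) → 19
a(14) + c(15) → 29
19 + e(24) → 43
f(25) + 29 → 54
43 + 54 → 97
e sits 2 levels below the root, so its codeword is 2 bits.

2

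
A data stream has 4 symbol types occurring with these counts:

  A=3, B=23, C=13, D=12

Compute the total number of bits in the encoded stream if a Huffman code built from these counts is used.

Greedily combine the two least-frequent nodes:
A(3) + D(12) → 15
C(13) + 15 → 28
B(23) + 28 → 51
Each symbol's bit-cost is frequency × depth; summing gives 94 bits (equivalently 15 + 28 + 51).

94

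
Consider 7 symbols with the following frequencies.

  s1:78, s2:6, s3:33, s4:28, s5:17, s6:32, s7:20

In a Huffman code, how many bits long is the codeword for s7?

Huffman merges, smallest pair first:
combine s2(6), s5(17) → 23
combine s7(20), 23 → 43
combine s4(28), s6(32) → 60
combine s3(33), 43 → 76
combine 60, 76 → 136
combine s1(78), 136 → 214
s7 sits 4 levels below the root, so its codeword is 4 bits.

4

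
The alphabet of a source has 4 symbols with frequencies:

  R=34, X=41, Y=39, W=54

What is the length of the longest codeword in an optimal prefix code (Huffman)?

2

Merge the two lowest-weight nodes at each step:
merge R(34) and Y(39): 73
merge X(41) and W(54): 95
merge 73 and 95: 168
Maximum depth reached is 2.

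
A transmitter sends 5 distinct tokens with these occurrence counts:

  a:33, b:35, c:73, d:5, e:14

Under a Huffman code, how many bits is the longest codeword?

4

Merge the two lowest-weight nodes at each step:
d(5) + e(14) → 19
19 + a(33) → 52
b(35) + 52 → 87
c(73) + 87 → 160
Maximum depth reached is 4.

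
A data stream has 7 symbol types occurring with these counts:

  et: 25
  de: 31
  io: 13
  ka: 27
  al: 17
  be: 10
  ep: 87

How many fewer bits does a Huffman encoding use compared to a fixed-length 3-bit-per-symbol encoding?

Fixed-length: 3 bits × 210 symbols = 630 bits.
Huffman merges:
be(10) + io(13) → 23
al(17) + 23 → 40
et(25) + ka(27) → 52
de(31) + 40 → 71
52 + 71 → 123
ep(87) + 123 → 210
Huffman total = 23 + 40 + 52 + 71 + 123 + 210 = 519 bits.
Saving = 630 − 519 = 111 bits.

111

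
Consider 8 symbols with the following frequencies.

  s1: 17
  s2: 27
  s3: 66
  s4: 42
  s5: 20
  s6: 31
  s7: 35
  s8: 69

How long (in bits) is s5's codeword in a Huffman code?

4

Repeatedly merge the two smallest:
s1(17) + s5(20) → 37
s2(27) + s6(31) → 58
s7(35) + 37 → 72
s4(42) + 58 → 100
s3(66) + s8(69) → 135
72 + 100 → 172
135 + 172 → 307
The subtree containing s5 is merged 4 times, so code length = 4.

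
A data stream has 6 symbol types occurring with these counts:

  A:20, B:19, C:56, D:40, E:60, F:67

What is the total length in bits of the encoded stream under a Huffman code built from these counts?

Merge the two smallest weights repeatedly:
B(19) + A(20) → 39
39 + D(40) → 79
C(56) + E(60) → 116
F(67) + 79 → 146
116 + 146 → 262
The encoded length is the sum of every internal node's weight: 39 + 79 + 116 + 146 + 262 = 642 bits.

642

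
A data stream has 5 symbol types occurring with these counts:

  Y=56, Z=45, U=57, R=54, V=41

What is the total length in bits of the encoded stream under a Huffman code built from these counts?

592

Greedily combine the two least-frequent nodes:
merge V(41) and Z(45): 86
merge R(54) and Y(56): 110
merge U(57) and 86: 143
merge 110 and 143: 253
Total encoded bits = sum of merged weights = 86 + 110 + 143 + 253 = 592.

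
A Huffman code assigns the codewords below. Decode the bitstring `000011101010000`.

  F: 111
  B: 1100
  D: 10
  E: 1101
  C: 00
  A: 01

Read left to right; each codeword is recognised as soon as it completes (prefix code):
  00→C | 00→C | 111→F | 01→A | 01→A | 00→C | 00→C
Decoded message: CCFAACC

CCFAACC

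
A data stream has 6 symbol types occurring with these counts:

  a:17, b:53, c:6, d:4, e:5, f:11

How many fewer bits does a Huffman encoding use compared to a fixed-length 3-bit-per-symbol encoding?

Fixed-length: 3 bits × 96 symbols = 288 bits.
Huffman merges:
d(4) + e(5) → 9
c(6) + 9 → 15
f(11) + 15 → 26
a(17) + 26 → 43
43 + b(53) → 96
Huffman total = 9 + 15 + 26 + 43 + 96 = 189 bits.
Saving = 288 − 189 = 99 bits.

99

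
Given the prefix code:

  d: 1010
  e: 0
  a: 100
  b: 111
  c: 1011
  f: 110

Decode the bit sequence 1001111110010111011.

Read left to right; each codeword is recognised as soon as it completes (prefix code):
  100→a | 111→b | 111→b | 0→e | 0→e | 1011→c | 1011→c
Decoded message: abbeecc

abbeecc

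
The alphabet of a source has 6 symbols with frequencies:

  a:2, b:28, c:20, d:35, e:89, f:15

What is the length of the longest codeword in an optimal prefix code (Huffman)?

Merge the two lowest-weight nodes at each step:
a(2) + f(15) → 17
17 + c(20) → 37
b(28) + d(35) → 63
37 + 63 → 100
e(89) + 100 → 189
Maximum depth reached is 4.

4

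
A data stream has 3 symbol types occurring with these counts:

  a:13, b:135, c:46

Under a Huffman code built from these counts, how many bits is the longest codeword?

Merge the two lowest-weight nodes at each step:
combine a(13), c(46) → 59
combine 59, b(135) → 194
The first pair merged (a, c) ends up deepest, at depth 2.

2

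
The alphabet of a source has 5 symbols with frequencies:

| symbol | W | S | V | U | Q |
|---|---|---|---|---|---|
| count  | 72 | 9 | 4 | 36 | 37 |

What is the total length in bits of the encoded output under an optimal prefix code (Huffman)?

306

Build the Huffman tree bottom-up:
merge V(4) and S(9): 13
merge 13 and U(36): 49
merge Q(37) and 49: 86
merge W(72) and 86: 158
The encoded length is the sum of every internal node's weight: 13 + 49 + 86 + 158 = 306 bits.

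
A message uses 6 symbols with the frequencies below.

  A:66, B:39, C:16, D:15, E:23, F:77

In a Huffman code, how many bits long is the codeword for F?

Build the tree from the bottom:
D(15) + C(16) → 31
E(23) + 31 → 54
B(39) + 54 → 93
A(66) + F(77) → 143
93 + 143 → 236
F sits 2 levels below the root, so its codeword is 2 bits.

2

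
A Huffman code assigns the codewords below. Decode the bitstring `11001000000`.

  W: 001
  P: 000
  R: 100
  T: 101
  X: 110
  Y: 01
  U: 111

Read left to right; each codeword is recognised as soon as it completes (prefix code):
  110→X | 01→Y | 000→P | 000→P
Decoded message: XYPP

XYPP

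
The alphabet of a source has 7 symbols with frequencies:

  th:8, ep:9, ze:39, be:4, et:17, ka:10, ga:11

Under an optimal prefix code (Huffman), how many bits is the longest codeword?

4

Merge the two lowest-weight nodes at each step:
be(4) + th(8) → 12
ep(9) + ka(10) → 19
ga(11) + 12 → 23
et(17) + 19 → 36
23 + 36 → 59
ze(39) + 59 → 98
The rarest symbols sit at the bottom; the longest codeword is 4 bits.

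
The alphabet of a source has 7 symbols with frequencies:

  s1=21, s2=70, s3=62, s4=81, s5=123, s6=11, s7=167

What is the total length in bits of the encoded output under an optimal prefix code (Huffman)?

1347

Greedily combine the two least-frequent nodes:
combine s6(11), s1(21) → 32
combine 32, s3(62) → 94
combine s2(70), s4(81) → 151
combine 94, s5(123) → 217
combine 151, s7(167) → 318
combine 217, 318 → 535
The encoded length is the sum of every internal node's weight: 32 + 94 + 151 + 217 + 318 + 535 = 1347 bits.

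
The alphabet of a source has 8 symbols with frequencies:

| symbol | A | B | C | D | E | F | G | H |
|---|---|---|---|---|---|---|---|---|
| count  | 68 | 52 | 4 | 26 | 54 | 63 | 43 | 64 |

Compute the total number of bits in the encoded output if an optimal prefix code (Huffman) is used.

1084

Build the Huffman tree bottom-up:
merge C(4) and D(26): 30
merge 30 and G(43): 73
merge B(52) and E(54): 106
merge F(63) and H(64): 127
merge A(68) and 73: 141
merge 106 and 127: 233
merge 141 and 233: 374
The encoded length is the sum of every internal node's weight: 30 + 73 + 106 + 127 + 141 + 233 + 374 = 1084 bits.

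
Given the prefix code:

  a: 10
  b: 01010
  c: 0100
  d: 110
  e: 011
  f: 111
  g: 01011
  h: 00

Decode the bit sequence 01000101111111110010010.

Read left to right; each codeword is recognised as soon as it completes (prefix code):
  0100→c | 01011→g | 111→f | 111→f | 10→a | 0100→c | 10→a
Decoded message: cgffaca

cgffaca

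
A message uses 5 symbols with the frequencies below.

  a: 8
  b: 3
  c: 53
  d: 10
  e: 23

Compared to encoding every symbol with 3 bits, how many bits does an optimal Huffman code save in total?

118

Fixed-length: 3 bits × 97 symbols = 291 bits.
Huffman merges:
combine b(3), a(8) → 11
combine d(10), 11 → 21
combine 21, e(23) → 44
combine 44, c(53) → 97
Huffman total = 11 + 21 + 44 + 97 = 173 bits.
Saving = 291 − 173 = 118 bits.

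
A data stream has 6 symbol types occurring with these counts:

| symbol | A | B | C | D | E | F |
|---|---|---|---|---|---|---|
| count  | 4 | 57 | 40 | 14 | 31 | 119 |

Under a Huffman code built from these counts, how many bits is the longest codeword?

5

Merge the two lowest-weight nodes at each step:
merge A(4) and D(14): 18
merge 18 and E(31): 49
merge C(40) and 49: 89
merge B(57) and 89: 146
merge F(119) and 146: 265
The rarest symbols sit at the bottom; the longest codeword is 5 bits.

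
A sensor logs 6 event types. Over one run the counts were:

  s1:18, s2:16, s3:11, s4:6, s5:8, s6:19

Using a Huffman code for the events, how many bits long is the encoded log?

Greedily combine the two least-frequent nodes:
combine s4(6), s5(8) → 14
combine s3(11), 14 → 25
combine s2(16), s1(18) → 34
combine s6(19), 25 → 44
combine 34, 44 → 78
Total encoded bits = sum of merged weights = 14 + 25 + 34 + 44 + 78 = 195.

195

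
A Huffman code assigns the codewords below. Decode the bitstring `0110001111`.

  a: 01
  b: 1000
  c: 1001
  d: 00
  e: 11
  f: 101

abee

Read left to right; each codeword is recognised as soon as it completes (prefix code):
  01→a | 1000→b | 11→e | 11→e
Decoded message: abee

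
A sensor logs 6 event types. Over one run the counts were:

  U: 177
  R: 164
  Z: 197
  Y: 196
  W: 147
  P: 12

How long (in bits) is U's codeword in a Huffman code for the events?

Huffman merges, smallest pair first:
merge P(12) and W(147): 159
merge 159 and R(164): 323
merge U(177) and Y(196): 373
merge Z(197) and 323: 520
merge 373 and 520: 893
U's leaf is at depth 2, giving a 2-bit codeword.

2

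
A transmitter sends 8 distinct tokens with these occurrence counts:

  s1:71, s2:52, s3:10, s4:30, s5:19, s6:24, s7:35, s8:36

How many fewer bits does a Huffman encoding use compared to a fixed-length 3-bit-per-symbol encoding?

42

Fixed-length: 3 bits × 277 symbols = 831 bits.
Huffman merges:
s3(10) + s5(19) → 29
s6(24) + 29 → 53
s4(30) + s7(35) → 65
s8(36) + s2(52) → 88
53 + 65 → 118
s1(71) + 88 → 159
118 + 159 → 277
Huffman total = 29 + 53 + 65 + 88 + 118 + 159 + 277 = 789 bits.
Saving = 831 − 789 = 42 bits.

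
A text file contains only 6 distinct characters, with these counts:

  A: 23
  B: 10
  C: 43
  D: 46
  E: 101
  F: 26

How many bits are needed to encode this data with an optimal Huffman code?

578

Greedily combine the two least-frequent nodes:
merge B(10) and A(23): 33
merge F(26) and 33: 59
merge C(43) and D(46): 89
merge 59 and 89: 148
merge E(101) and 148: 249
Each symbol's bit-cost is frequency × depth; summing gives 578 bits (equivalently 33 + 59 + 89 + 148 + 249).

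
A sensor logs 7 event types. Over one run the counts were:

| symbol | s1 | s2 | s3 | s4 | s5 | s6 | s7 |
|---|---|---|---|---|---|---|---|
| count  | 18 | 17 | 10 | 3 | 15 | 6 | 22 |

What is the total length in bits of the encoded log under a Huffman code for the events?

242

Build the Huffman tree bottom-up:
s4(3) + s6(6) → 9
9 + s3(10) → 19
s5(15) + s2(17) → 32
s1(18) + 19 → 37
s7(22) + 32 → 54
37 + 54 → 91
Total encoded bits = sum of merged weights = 9 + 19 + 32 + 37 + 54 + 91 = 242.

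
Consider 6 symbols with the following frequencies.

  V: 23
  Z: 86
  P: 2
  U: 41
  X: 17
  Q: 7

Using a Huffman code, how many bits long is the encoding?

Merge the two smallest weights repeatedly:
combine P(2), Q(7) → 9
combine 9, X(17) → 26
combine V(23), 26 → 49
combine U(41), 49 → 90
combine Z(86), 90 → 176
Total encoded bits = sum of merged weights = 9 + 26 + 49 + 90 + 176 = 350.

350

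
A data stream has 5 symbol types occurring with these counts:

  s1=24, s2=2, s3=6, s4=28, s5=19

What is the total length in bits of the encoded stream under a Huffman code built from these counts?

Build the Huffman tree bottom-up:
merge s2(2) and s3(6): 8
merge 8 and s5(19): 27
merge s1(24) and 27: 51
merge s4(28) and 51: 79
The encoded length is the sum of every internal node's weight: 8 + 27 + 51 + 79 = 165 bits.

165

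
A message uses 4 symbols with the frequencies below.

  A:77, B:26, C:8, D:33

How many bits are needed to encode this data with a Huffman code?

245

Greedily combine the two least-frequent nodes:
merge C(8) and B(26): 34
merge D(33) and 34: 67
merge 67 and A(77): 144
Each symbol's bit-cost is frequency × depth; summing gives 245 bits (equivalently 34 + 67 + 144).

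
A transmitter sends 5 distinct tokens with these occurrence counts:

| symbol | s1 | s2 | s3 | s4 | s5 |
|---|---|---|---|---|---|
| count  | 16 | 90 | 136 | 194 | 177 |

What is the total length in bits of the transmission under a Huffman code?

Build the Huffman tree bottom-up:
merge s1(16) and s2(90): 106
merge 106 and s3(136): 242
merge s5(177) and s4(194): 371
merge 242 and 371: 613
Total encoded bits = sum of merged weights = 106 + 242 + 371 + 613 = 1332.

1332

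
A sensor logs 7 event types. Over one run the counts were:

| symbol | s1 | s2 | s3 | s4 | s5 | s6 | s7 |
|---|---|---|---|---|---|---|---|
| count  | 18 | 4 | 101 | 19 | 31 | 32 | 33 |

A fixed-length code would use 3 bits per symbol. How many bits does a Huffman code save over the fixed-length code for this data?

139

Fixed-length: 3 bits × 238 symbols = 714 bits.
Huffman merges:
s2(4) + s1(18) → 22
s4(19) + 22 → 41
s5(31) + s6(32) → 63
s7(33) + 41 → 74
63 + 74 → 137
s3(101) + 137 → 238
Huffman total = 22 + 41 + 63 + 74 + 137 + 238 = 575 bits.
Saving = 714 − 575 = 139 bits.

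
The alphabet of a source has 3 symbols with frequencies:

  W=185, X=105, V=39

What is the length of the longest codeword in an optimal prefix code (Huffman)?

2

Merge the two lowest-weight nodes at each step:
V(39) + X(105) → 144
144 + W(185) → 329
The rarest symbols sit at the bottom; the longest codeword is 2 bits.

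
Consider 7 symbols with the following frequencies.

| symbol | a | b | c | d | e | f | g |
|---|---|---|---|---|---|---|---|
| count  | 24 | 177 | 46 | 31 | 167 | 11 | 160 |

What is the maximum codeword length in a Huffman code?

Merge the two lowest-weight nodes at each step:
merge f(11) and a(24): 35
merge d(31) and 35: 66
merge c(46) and 66: 112
merge 112 and g(160): 272
merge e(167) and b(177): 344
merge 272 and 344: 616
The rarest symbols sit at the bottom; the longest codeword is 5 bits.

5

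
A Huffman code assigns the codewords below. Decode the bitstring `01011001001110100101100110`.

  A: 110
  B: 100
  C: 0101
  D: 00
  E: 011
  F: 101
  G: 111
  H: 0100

Read left to right; each codeword is recognised as soon as it completes (prefix code):
  0101→C | 100→B | 100→B | 111→G | 0100→H | 101→F | 100→B | 110→A
Decoded message: CBBGHFBA

CBBGHFBA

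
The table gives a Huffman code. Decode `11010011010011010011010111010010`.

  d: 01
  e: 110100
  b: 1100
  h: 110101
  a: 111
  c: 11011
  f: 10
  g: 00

eeehef

Read left to right; each codeword is recognised as soon as it completes (prefix code):
  110100→e | 110100→e | 110100→e | 110101→h | 110100→e | 10→f
Decoded message: eeehef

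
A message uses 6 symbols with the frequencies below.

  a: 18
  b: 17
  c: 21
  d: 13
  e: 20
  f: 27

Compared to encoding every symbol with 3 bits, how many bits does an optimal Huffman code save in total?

48

Fixed-length: 3 bits × 116 symbols = 348 bits.
Huffman merges:
merge d(13) and b(17): 30
merge a(18) and e(20): 38
merge c(21) and f(27): 48
merge 30 and 38: 68
merge 48 and 68: 116
Huffman total = 30 + 38 + 48 + 68 + 116 = 300 bits.
Saving = 348 − 300 = 48 bits.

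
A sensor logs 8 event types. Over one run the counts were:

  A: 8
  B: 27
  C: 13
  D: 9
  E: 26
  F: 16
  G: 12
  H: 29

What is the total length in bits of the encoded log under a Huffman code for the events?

Build the Huffman tree bottom-up:
A(8) + D(9) → 17
G(12) + C(13) → 25
F(16) + 17 → 33
25 + E(26) → 51
B(27) + H(29) → 56
33 + 51 → 84
56 + 84 → 140
The encoded length is the sum of every internal node's weight: 17 + 25 + 33 + 51 + 56 + 84 + 140 = 406 bits.

406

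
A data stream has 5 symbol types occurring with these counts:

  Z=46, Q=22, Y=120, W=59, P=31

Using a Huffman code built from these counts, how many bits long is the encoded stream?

588

Greedily combine the two least-frequent nodes:
merge Q(22) and P(31): 53
merge Z(46) and 53: 99
merge W(59) and 99: 158
merge Y(120) and 158: 278
Total encoded bits = sum of merged weights = 53 + 99 + 158 + 278 = 588.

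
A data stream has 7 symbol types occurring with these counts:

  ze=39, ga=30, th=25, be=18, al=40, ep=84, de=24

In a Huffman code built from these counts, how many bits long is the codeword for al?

Huffman merges, smallest pair first:
be(18) + de(24) → 42
th(25) + ga(30) → 55
ze(39) + al(40) → 79
42 + 55 → 97
79 + ep(84) → 163
97 + 163 → 260
al sits 3 levels below the root, so its codeword is 3 bits.

3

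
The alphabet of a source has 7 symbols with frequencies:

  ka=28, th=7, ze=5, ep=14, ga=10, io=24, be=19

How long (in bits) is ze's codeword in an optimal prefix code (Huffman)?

4

Build the tree from the bottom:
ze(5) + th(7) → 12
ga(10) + 12 → 22
ep(14) + be(19) → 33
22 + io(24) → 46
ka(28) + 33 → 61
46 + 61 → 107
ze sits 4 levels below the root, so its codeword is 4 bits.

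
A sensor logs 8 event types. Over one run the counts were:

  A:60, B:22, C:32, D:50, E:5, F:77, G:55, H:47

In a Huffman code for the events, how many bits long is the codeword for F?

2

Repeatedly merge the two smallest:
E(5) + B(22) → 27
27 + C(32) → 59
H(47) + D(50) → 97
G(55) + 59 → 114
A(60) + F(77) → 137
97 + 114 → 211
137 + 211 → 348
F sits 2 levels below the root, so its codeword is 2 bits.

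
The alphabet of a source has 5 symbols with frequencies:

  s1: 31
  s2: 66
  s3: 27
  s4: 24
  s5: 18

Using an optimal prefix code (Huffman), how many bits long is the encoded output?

Merge the two smallest weights repeatedly:
s5(18) + s4(24) → 42
s3(27) + s1(31) → 58
42 + 58 → 100
s2(66) + 100 → 166
Total encoded bits = sum of merged weights = 42 + 58 + 100 + 166 = 366.

366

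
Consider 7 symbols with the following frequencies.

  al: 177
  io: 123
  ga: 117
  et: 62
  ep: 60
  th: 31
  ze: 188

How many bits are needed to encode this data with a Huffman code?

2000

Build the Huffman tree bottom-up:
merge th(31) and ep(60): 91
merge et(62) and 91: 153
merge ga(117) and io(123): 240
merge 153 and al(177): 330
merge ze(188) and 240: 428
merge 330 and 428: 758
The encoded length is the sum of every internal node's weight: 91 + 153 + 240 + 330 + 428 + 758 = 2000 bits.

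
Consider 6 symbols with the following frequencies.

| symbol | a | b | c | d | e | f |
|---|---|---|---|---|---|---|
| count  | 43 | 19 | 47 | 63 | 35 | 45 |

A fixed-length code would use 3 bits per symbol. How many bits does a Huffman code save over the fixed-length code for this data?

Fixed-length: 3 bits × 252 symbols = 756 bits.
Huffman merges:
combine b(19), e(35) → 54
combine a(43), f(45) → 88
combine c(47), 54 → 101
combine d(63), 88 → 151
combine 101, 151 → 252
Huffman total = 54 + 88 + 101 + 151 + 252 = 646 bits.
Saving = 756 − 646 = 110 bits.

110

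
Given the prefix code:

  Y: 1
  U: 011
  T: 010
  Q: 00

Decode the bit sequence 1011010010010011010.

YUTTTUT

Read left to right; each codeword is recognised as soon as it completes (prefix code):
  1→Y | 011→U | 010→T | 010→T | 010→T | 011→U | 010→T
Decoded message: YUTTTUT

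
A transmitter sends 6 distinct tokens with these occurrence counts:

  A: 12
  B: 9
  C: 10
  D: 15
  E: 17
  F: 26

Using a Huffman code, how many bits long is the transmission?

Greedily combine the two least-frequent nodes:
B(9) + C(10) → 19
A(12) + D(15) → 27
E(17) + 19 → 36
F(26) + 27 → 53
36 + 53 → 89
Each symbol's bit-cost is frequency × depth; summing gives 224 bits (equivalently 19 + 27 + 36 + 53 + 89).

224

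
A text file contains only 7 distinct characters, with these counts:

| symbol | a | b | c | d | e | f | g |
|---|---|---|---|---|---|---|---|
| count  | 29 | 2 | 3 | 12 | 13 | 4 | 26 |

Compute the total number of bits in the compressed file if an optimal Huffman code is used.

213

Build the Huffman tree bottom-up:
merge b(2) and c(3): 5
merge f(4) and 5: 9
merge 9 and d(12): 21
merge e(13) and 21: 34
merge g(26) and a(29): 55
merge 34 and 55: 89
Total encoded bits = sum of merged weights = 5 + 9 + 21 + 34 + 55 + 89 = 213.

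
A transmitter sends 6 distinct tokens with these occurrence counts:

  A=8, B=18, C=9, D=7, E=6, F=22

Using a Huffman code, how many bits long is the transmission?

Build the Huffman tree bottom-up:
E(6) + D(7) → 13
A(8) + C(9) → 17
13 + 17 → 30
B(18) + F(22) → 40
30 + 40 → 70
Each symbol's bit-cost is frequency × depth; summing gives 170 bits (equivalently 13 + 17 + 30 + 40 + 70).

170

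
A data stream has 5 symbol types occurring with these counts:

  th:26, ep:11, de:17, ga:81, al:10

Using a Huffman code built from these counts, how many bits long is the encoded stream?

Merge the two smallest weights repeatedly:
al(10) + ep(11) → 21
de(17) + 21 → 38
th(26) + 38 → 64
64 + ga(81) → 145
Total encoded bits = sum of merged weights = 21 + 38 + 64 + 145 = 268.

268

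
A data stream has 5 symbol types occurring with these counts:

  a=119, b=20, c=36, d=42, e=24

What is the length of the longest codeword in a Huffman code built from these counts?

Merge the two lowest-weight nodes at each step:
b(20) + e(24) → 44
c(36) + d(42) → 78
44 + 78 → 122
a(119) + 122 → 241
The rarest symbols sit at the bottom; the longest codeword is 3 bits.

3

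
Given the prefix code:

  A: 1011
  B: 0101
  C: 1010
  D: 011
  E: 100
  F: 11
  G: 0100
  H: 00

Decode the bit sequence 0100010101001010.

GBGC

Read left to right; each codeword is recognised as soon as it completes (prefix code):
  0100→G | 0101→B | 0100→G | 1010→C
Decoded message: GBGC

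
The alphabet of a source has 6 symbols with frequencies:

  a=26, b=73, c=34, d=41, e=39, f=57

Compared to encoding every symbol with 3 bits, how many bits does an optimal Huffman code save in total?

130

Fixed-length: 3 bits × 270 symbols = 810 bits.
Huffman merges:
combine a(26), c(34) → 60
combine e(39), d(41) → 80
combine f(57), 60 → 117
combine b(73), 80 → 153
combine 117, 153 → 270
Huffman total = 60 + 80 + 117 + 153 + 270 = 680 bits.
Saving = 810 − 680 = 130 bits.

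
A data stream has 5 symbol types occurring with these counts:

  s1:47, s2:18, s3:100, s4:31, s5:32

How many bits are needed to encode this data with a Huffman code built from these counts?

484

Merge the two smallest weights repeatedly:
merge s2(18) and s4(31): 49
merge s5(32) and s1(47): 79
merge 49 and 79: 128
merge s3(100) and 128: 228
The encoded length is the sum of every internal node's weight: 49 + 79 + 128 + 228 = 484 bits.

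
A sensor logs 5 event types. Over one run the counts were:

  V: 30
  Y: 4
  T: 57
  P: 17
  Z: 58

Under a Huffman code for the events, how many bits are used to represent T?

Repeatedly merge the two smallest:
Y(4) + P(17) → 21
21 + V(30) → 51
51 + T(57) → 108
Z(58) + 108 → 166
T's leaf is at depth 2, giving a 2-bit codeword.

2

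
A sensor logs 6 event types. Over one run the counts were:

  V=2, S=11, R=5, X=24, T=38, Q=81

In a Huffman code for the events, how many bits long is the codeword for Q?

1

Build the tree from the bottom:
combine V(2), R(5) → 7
combine 7, S(11) → 18
combine 18, X(24) → 42
combine T(38), 42 → 80
combine 80, Q(81) → 161
Q is merged only at the final step, so code length = 1.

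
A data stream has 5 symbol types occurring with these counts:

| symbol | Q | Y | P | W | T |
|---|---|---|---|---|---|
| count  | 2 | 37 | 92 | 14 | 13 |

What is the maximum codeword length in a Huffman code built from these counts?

Merge the two lowest-weight nodes at each step:
combine Q(2), T(13) → 15
combine W(14), 15 → 29
combine 29, Y(37) → 66
combine 66, P(92) → 158
Maximum depth reached is 4.

4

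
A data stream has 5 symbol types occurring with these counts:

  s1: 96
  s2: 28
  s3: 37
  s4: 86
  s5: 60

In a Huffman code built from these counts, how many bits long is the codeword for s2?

3

Repeatedly merge the two smallest:
merge s2(28) and s3(37): 65
merge s5(60) and 65: 125
merge s4(86) and s1(96): 182
merge 125 and 182: 307
s2's leaf is at depth 3, giving a 3-bit codeword.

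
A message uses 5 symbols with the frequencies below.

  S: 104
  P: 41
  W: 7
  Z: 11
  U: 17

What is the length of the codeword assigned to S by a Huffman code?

1

Huffman merges, smallest pair first:
W(7) + Z(11) → 18
U(17) + 18 → 35
35 + P(41) → 76
76 + S(104) → 180
S sits one level below the root: a 1-bit codeword.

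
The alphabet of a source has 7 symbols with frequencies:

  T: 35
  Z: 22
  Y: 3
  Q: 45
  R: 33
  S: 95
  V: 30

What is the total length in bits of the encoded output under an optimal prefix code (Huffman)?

674

Greedily combine the two least-frequent nodes:
Y(3) + Z(22) → 25
25 + V(30) → 55
R(33) + T(35) → 68
Q(45) + 55 → 100
68 + S(95) → 163
100 + 163 → 263
Total encoded bits = sum of merged weights = 25 + 55 + 68 + 100 + 163 + 263 = 674.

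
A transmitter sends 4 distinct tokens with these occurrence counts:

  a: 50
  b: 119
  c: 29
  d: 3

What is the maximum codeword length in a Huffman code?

Merge the two lowest-weight nodes at each step:
merge d(3) and c(29): 32
merge 32 and a(50): 82
merge 82 and b(119): 201
The rarest symbols sit at the bottom; the longest codeword is 3 bits.

3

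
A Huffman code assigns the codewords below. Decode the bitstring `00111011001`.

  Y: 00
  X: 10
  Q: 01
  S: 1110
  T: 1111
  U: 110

Read left to right; each codeword is recognised as soon as it completes (prefix code):
  00→Y | 1110→S | 110→U | 01→Q
Decoded message: YSUQ

YSUQ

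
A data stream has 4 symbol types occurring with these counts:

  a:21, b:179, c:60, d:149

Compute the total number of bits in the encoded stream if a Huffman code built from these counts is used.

Merge the two smallest weights repeatedly:
merge a(21) and c(60): 81
merge 81 and d(149): 230
merge b(179) and 230: 409
The encoded length is the sum of every internal node's weight: 81 + 230 + 409 = 720 bits.

720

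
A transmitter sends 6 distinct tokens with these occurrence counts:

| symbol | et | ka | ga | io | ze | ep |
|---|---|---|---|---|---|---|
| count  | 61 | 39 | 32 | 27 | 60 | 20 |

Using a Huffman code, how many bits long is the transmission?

Greedily combine the two least-frequent nodes:
ep(20) + io(27) → 47
ga(32) + ka(39) → 71
47 + ze(60) → 107
et(61) + 71 → 132
107 + 132 → 239
Each symbol's bit-cost is frequency × depth; summing gives 596 bits (equivalently 47 + 71 + 107 + 132 + 239).

596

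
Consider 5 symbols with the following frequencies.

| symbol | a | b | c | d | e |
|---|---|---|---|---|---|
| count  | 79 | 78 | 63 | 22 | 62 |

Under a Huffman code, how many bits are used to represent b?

2

Repeatedly merge the two smallest:
d(22) + e(62) → 84
c(63) + b(78) → 141
a(79) + 84 → 163
141 + 163 → 304
b sits 2 levels below the root, so its codeword is 2 bits.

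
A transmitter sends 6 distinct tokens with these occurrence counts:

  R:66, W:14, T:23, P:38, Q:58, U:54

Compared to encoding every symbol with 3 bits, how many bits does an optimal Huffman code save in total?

141

Fixed-length: 3 bits × 253 symbols = 759 bits.
Huffman merges:
combine W(14), T(23) → 37
combine 37, P(38) → 75
combine U(54), Q(58) → 112
combine R(66), 75 → 141
combine 112, 141 → 253
Huffman total = 37 + 75 + 112 + 141 + 253 = 618 bits.
Saving = 759 − 618 = 141 bits.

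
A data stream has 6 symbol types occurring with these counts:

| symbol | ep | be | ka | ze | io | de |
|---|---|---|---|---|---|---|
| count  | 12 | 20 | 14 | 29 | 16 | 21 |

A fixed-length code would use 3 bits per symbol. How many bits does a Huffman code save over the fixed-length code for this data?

Fixed-length: 3 bits × 112 symbols = 336 bits.
Huffman merges:
merge ep(12) and ka(14): 26
merge io(16) and be(20): 36
merge de(21) and 26: 47
merge ze(29) and 36: 65
merge 47 and 65: 112
Huffman total = 26 + 36 + 47 + 65 + 112 = 286 bits.
Saving = 336 − 286 = 50 bits.

50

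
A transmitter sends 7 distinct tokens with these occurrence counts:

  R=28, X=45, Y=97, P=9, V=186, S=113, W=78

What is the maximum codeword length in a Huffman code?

5

Merge the two lowest-weight nodes at each step:
combine P(9), R(28) → 37
combine 37, X(45) → 82
combine W(78), 82 → 160
combine Y(97), S(113) → 210
combine 160, V(186) → 346
combine 210, 346 → 556
Maximum depth reached is 5.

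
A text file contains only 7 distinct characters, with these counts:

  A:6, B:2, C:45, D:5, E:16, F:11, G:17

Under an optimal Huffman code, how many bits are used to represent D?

Huffman merges, smallest pair first:
combine B(2), D(5) → 7
combine A(6), 7 → 13
combine F(11), 13 → 24
combine E(16), G(17) → 33
combine 24, 33 → 57
combine C(45), 57 → 102
The subtree containing D is merged 5 times, so code length = 5.

5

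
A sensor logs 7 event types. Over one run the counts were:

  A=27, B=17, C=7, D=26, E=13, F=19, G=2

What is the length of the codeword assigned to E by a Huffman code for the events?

Repeatedly merge the two smallest:
combine G(2), C(7) → 9
combine 9, E(13) → 22
combine B(17), F(19) → 36
combine 22, D(26) → 48
combine A(27), 36 → 63
combine 48, 63 → 111
E sits 3 levels below the root, so its codeword is 3 bits.

3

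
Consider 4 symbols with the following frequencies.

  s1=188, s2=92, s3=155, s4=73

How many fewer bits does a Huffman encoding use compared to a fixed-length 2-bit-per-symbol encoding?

Fixed-length: 2 bits × 508 symbols = 1016 bits.
Huffman merges:
combine s4(73), s2(92) → 165
combine s3(155), 165 → 320
combine s1(188), 320 → 508
Huffman total = 165 + 320 + 508 = 993 bits.
Saving = 1016 − 993 = 23 bits.

23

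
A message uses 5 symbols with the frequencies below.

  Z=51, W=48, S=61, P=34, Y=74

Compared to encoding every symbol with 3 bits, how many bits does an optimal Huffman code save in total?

Fixed-length: 3 bits × 268 symbols = 804 bits.
Huffman merges:
merge P(34) and W(48): 82
merge Z(51) and S(61): 112
merge Y(74) and 82: 156
merge 112 and 156: 268
Huffman total = 82 + 112 + 156 + 268 = 618 bits.
Saving = 804 − 618 = 186 bits.

186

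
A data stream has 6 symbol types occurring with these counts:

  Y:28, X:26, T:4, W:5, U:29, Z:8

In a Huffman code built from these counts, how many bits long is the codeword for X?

2

Repeatedly merge the two smallest:
combine T(4), W(5) → 9
combine Z(8), 9 → 17
combine 17, X(26) → 43
combine Y(28), U(29) → 57
combine 43, 57 → 100
X's leaf is at depth 2, giving a 2-bit codeword.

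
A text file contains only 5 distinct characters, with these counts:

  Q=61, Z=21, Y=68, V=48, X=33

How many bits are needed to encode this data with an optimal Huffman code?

516

Merge the two smallest weights repeatedly:
merge Z(21) and X(33): 54
merge V(48) and 54: 102
merge Q(61) and Y(68): 129
merge 102 and 129: 231
Total encoded bits = sum of merged weights = 54 + 102 + 129 + 231 = 516.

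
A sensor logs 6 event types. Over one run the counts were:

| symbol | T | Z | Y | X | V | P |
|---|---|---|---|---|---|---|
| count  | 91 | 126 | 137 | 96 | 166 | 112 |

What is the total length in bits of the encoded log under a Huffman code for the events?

Greedily combine the two least-frequent nodes:
T(91) + X(96) → 187
P(112) + Z(126) → 238
Y(137) + V(166) → 303
187 + 238 → 425
303 + 425 → 728
The encoded length is the sum of every internal node's weight: 187 + 238 + 303 + 425 + 728 = 1881 bits.

1881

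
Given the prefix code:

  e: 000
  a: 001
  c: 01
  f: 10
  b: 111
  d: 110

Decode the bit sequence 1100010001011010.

Read left to right; each codeword is recognised as soon as it completes (prefix code):
  110→d | 001→a | 000→e | 10→f | 110→d | 10→f
Decoded message: daefdf

daefdf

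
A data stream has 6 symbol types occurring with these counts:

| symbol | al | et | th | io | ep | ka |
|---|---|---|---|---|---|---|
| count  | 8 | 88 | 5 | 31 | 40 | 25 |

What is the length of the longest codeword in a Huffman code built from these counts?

5

Merge the two lowest-weight nodes at each step:
merge th(5) and al(8): 13
merge 13 and ka(25): 38
merge io(31) and 38: 69
merge ep(40) and 69: 109
merge et(88) and 109: 197
The first pair merged (th, al) ends up deepest, at depth 5.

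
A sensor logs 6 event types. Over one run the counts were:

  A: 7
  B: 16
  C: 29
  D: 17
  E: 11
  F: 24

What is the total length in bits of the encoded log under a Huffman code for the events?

Build the Huffman tree bottom-up:
combine A(7), E(11) → 18
combine B(16), D(17) → 33
combine 18, F(24) → 42
combine C(29), 33 → 62
combine 42, 62 → 104
The encoded length is the sum of every internal node's weight: 18 + 33 + 42 + 62 + 104 = 259 bits.

259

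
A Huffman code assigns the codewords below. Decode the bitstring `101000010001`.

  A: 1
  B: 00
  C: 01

Read left to right; each codeword is recognised as soon as it completes (prefix code):
  1→A | 01→C | 00→B | 00→B | 1→A | 00→B | 01→C
Decoded message: ACBBABC

ACBBABC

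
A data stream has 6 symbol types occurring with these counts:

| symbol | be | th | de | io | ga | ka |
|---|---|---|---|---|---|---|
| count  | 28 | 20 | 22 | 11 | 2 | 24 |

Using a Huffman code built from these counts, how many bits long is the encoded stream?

Merge the two smallest weights repeatedly:
ga(2) + io(11) → 13
13 + th(20) → 33
de(22) + ka(24) → 46
be(28) + 33 → 61
46 + 61 → 107
The encoded length is the sum of every internal node's weight: 13 + 33 + 46 + 61 + 107 = 260 bits.

260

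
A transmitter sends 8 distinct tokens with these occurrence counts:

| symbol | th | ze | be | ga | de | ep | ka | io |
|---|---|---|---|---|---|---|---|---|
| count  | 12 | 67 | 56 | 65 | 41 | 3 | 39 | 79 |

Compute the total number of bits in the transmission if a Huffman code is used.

1009

Greedily combine the two least-frequent nodes:
ep(3) + th(12) → 15
15 + ka(39) → 54
de(41) + 54 → 95
be(56) + ga(65) → 121
ze(67) + io(79) → 146
95 + 121 → 216
146 + 216 → 362
Total encoded bits = sum of merged weights = 15 + 54 + 95 + 121 + 146 + 216 + 362 = 1009.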